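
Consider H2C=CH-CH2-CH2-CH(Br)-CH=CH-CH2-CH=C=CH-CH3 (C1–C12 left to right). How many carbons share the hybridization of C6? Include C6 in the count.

6

C6 is sp2 (one π bond).
C1: sp2 ✓
C2: sp2 ✓
C3: sp3
C4: sp3
C5: sp3
C6: sp2 ✓
C7: sp2 ✓
C8: sp3
C9: sp2 ✓
C10: sp
C11: sp2 ✓
C12: sp3
6 carbons are sp2.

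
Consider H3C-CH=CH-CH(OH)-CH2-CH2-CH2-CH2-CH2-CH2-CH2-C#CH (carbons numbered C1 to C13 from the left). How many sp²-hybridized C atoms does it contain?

2

C1: sp3
C2: sp2 ✓
C3: sp2 ✓
C4: sp3
C5: sp3
C6: sp3
C7: sp3
C8: sp3
C9: sp3
C10: sp3
C11: sp3
C12: sp
C13: sp
C2, C3 → 2 sp2 carbons.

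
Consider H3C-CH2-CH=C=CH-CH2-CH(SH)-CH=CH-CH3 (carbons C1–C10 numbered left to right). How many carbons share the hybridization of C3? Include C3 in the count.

4

C3 is sp2 (one π bond).
C1: sp3
C2: sp3
C3: sp2 ✓
C4: sp
C5: sp2 ✓
C6: sp3
C7: sp3
C8: sp2 ✓
C9: sp2 ✓
C10: sp3
4 carbons are sp2.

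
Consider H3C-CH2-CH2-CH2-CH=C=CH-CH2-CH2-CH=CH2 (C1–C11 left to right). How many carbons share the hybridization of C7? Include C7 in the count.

4

C7 is sp2 (one π bond).
C1: sp3
C2: sp3
C3: sp3
C4: sp3
C5: sp2 ✓
C6: sp
C7: sp2 ✓
C8: sp3
C9: sp3
C10: sp2 ✓
C11: sp2 ✓
4 carbons are sp2.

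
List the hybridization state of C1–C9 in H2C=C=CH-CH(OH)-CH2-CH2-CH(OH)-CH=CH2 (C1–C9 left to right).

C1 has 3 σ bonds, plus one π bond: steric number 3 → sp2.
C2 carries 2 σ bonds, plus two π bonds, giving a steric number of 2, so it is sp.
C3: 3 σ bonds, plus one π bond; 3 regions of electron density → sp2.
C4 (4 σ bonds) has steric number 4: sp3.
C5 (4 σ bonds) has steric number 4: sp3.
C6 (4 σ bonds) has steric number 4: sp3.
C7 is sp3: 4 σ bonds, 4 electron-density regions.
C8 has 3 σ bonds, plus one π bond: steric number 3 → sp2.
C9: 3 σ bonds, plus one π bond — 3 electron domains, sp2.

C1 sp2, C2 sp, C3 sp2, C4 sp3, C5 sp3, C6 sp3, C7 sp3, C8 sp2, C9 sp2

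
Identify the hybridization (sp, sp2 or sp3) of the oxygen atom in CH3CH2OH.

sp3

The oxygen atom — 2 σ bonds and 2 lone pairs. Steric number 4, so sp3.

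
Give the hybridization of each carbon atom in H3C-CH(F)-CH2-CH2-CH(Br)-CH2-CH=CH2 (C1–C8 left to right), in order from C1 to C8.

C1 has 4 σ bonds: steric number 4 → sp3.
C2 — 4 σ bonds. Steric number 4, so sp3.
C3 — 4 σ bonds. Steric number 4, so sp3.
C4 — 4 σ bonds. Steric number 4, so sp3.
C5 carries 4 σ bonds, giving a steric number of 4, so it is sp3.
C6 carries 4 σ bonds, giving a steric number of 4, so it is sp3.
C7: 3 σ bonds, plus one π bond; 3 regions of electron density → sp2.
C8: 3 σ bonds, plus one π bond — 3 electron domains, sp2.

C1 sp3, C2 sp3, C3 sp3, C4 sp3, C5 sp3, C6 sp3, C7 sp2, C8 sp2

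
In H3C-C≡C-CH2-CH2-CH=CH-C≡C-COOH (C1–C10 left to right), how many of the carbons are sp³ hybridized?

3

C1: sp3 ✓
C2: sp
C3: sp
C4: sp3 ✓
C5: sp3 ✓
C6: sp2
C7: sp2
C8: sp
C9: sp
C10: sp2
C1, C4, C5 → 3 sp3 carbons.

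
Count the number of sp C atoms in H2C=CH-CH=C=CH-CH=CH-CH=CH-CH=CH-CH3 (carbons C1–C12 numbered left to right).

C1: sp2
C2: sp2
C3: sp2
C4: sp ✓
C5: sp2
C6: sp2
C7: sp2
C8: sp2
C9: sp2
C10: sp2
C11: sp2
C12: sp3
C4 → 1 sp carbon.

1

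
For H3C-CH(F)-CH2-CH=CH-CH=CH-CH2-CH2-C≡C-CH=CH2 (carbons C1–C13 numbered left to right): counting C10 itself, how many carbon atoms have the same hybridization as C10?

C10 is sp (two π bonds).
C1: sp3
C2: sp3
C3: sp3
C4: sp2
C5: sp2
C6: sp2
C7: sp2
C8: sp3
C9: sp3
C10: sp ✓
C11: sp ✓
C12: sp2
C13: sp2
2 carbons are sp.

2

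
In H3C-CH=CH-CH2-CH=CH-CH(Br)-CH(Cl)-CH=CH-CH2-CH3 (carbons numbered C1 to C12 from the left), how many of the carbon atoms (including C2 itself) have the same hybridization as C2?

C2 is sp2 (one π bond).
C1: sp3
C2: sp2 ✓
C3: sp2 ✓
C4: sp3
C5: sp2 ✓
C6: sp2 ✓
C7: sp3
C8: sp3
C9: sp2 ✓
C10: sp2 ✓
C11: sp3
C12: sp3
6 carbons are sp2.

6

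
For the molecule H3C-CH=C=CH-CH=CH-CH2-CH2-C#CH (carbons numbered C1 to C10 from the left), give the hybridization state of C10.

sp

C10 is sp: 2 σ bonds, plus two π bonds, 2 electron-density regions.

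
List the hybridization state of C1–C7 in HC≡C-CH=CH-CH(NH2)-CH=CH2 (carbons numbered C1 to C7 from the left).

C1 sp, C2 sp, C3 sp2, C4 sp2, C5 sp3, C6 sp2, C7 sp2

C1 is sp: 2 σ bonds, plus two π bonds, 2 electron-density regions.
C2 — 2 σ bonds, plus two π bonds. Steric number 2, so sp.
C3: 3 σ bonds, plus one π bond — 3 electron domains, sp2.
C4 has 3 σ bonds, plus one π bond: steric number 3 → sp2.
C5 (4 σ bonds) has steric number 4: sp3.
C6 (3 σ bonds, plus one π bond) has steric number 3: sp2.
C7 — 3 σ bonds, plus one π bond. Steric number 3, so sp2.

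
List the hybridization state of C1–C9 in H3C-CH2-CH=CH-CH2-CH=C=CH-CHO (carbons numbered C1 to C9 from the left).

C1 sp3, C2 sp3, C3 sp2, C4 sp2, C5 sp3, C6 sp2, C7 sp, C8 sp2, C9 sp2

C1: 4 σ bonds; 4 regions of electron density → sp3.
C2: 4 σ bonds — 4 electron domains, sp3.
C3 has 3 σ bonds, plus one π bond: steric number 3 → sp2.
C4 is sp2: 3 σ bonds, plus one π bond, 3 electron-density regions.
C5 is sp3: 4 σ bonds, 4 electron-density regions.
C6 (3 σ bonds, plus one π bond) has steric number 3: sp2.
C7: 2 σ bonds, plus two π bonds; 2 regions of electron density → sp.
C8 — 3 σ bonds, plus one π bond. Steric number 3, so sp2.
C9: 3 σ bonds, plus one π bond; 3 regions of electron density → sp2.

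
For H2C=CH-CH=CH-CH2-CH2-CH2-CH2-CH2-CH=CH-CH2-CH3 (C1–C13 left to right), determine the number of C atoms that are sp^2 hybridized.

C1: sp2 ✓
C2: sp2 ✓
C3: sp2 ✓
C4: sp2 ✓
C5: sp3
C6: sp3
C7: sp3
C8: sp3
C9: sp3
C10: sp2 ✓
C11: sp2 ✓
C12: sp3
C13: sp3
C1, C2, C3, C4, C10, C11 → 6 sp2 carbons.

6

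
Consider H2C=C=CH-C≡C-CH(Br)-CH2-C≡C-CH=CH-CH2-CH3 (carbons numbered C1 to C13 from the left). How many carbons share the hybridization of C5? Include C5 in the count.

C5 is sp (two π bonds).
C1: sp2
C2: sp ✓
C3: sp2
C4: sp ✓
C5: sp ✓
C6: sp3
C7: sp3
C8: sp ✓
C9: sp ✓
C10: sp2
C11: sp2
C12: sp3
C13: sp3
5 carbons are sp.

5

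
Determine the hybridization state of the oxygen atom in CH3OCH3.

Two σ bonds + two lone pairs = steric number 4 → sp3.

sp³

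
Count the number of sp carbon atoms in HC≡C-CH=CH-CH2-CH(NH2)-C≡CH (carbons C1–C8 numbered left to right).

C1: sp ✓
C2: sp ✓
C3: sp2
C4: sp2
C5: sp3
C6: sp3
C7: sp ✓
C8: sp ✓
C1, C2, C7, C8 → 4 sp carbons.

4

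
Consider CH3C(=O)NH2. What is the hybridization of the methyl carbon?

The methyl carbon: 4 σ bonds; 4 regions of electron density → sp3.

sp³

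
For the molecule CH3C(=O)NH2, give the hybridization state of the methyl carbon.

The methyl carbon is sp3: 4 σ bonds, 4 electron-density regions.

sp^3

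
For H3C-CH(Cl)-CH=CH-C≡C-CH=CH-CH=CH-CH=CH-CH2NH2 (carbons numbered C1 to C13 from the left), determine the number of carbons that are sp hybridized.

C1: sp3
C2: sp3
C3: sp2
C4: sp2
C5: sp ✓
C6: sp ✓
C7: sp2
C8: sp2
C9: sp2
C10: sp2
C11: sp2
C12: sp2
C13: sp3
C5, C6 → 2 sp carbons.

2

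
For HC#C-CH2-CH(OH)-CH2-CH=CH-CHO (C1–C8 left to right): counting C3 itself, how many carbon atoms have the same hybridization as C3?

C3 is sp3 (only σ bonds).
C1: sp
C2: sp
C3: sp3 ✓
C4: sp3 ✓
C5: sp3 ✓
C6: sp2
C7: sp2
C8: sp2
3 carbons are sp3.

3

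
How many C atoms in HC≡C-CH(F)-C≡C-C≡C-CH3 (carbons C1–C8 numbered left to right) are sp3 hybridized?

2

C1: sp
C2: sp
C3: sp3 ✓
C4: sp
C5: sp
C6: sp
C7: sp
C8: sp3 ✓
C3, C8 → 2 sp3 carbons.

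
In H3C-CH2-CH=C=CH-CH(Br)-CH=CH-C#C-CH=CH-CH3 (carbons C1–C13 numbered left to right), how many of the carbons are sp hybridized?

C1: sp3
C2: sp3
C3: sp2
C4: sp ✓
C5: sp2
C6: sp3
C7: sp2
C8: sp2
C9: sp ✓
C10: sp ✓
C11: sp2
C12: sp2
C13: sp3
C4, C9, C10 → 3 sp carbons.

3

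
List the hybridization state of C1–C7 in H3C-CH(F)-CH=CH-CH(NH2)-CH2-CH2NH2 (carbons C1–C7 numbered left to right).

C1 carries 4 σ bonds, giving a steric number of 4, so it is sp3.
C2: 4 σ bonds; 4 regions of electron density → sp3.
C3 (3 σ bonds, plus one π bond) has steric number 3: sp2.
C4 has 3 σ bonds, plus one π bond: steric number 3 → sp2.
C5 — 4 σ bonds. Steric number 4, so sp3.
C6 (4 σ bonds) has steric number 4: sp3.
C7 is sp3: 4 σ bonds, 4 electron-density regions.

C1 sp3, C2 sp3, C3 sp2, C4 sp2, C5 sp3, C6 sp3, C7 sp3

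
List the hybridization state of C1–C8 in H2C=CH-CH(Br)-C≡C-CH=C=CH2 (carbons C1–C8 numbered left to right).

C1 sp2, C2 sp2, C3 sp3, C4 sp, C5 sp, C6 sp2, C7 sp, C8 sp2

C1 is sp2: 3 σ bonds, plus one π bond, 3 electron-density regions.
C2 (3 σ bonds, plus one π bond) has steric number 3: sp2.
C3: 4 σ bonds; 4 regions of electron density → sp3.
C4 has 2 σ bonds, plus two π bonds: steric number 2 → sp.
C5 is sp: 2 σ bonds, plus two π bonds, 2 electron-density regions.
C6 (3 σ bonds, plus one π bond) has steric number 3: sp2.
C7 is sp: 2 σ bonds, plus two π bonds, 2 electron-density regions.
C8: 3 σ bonds, plus one π bond; 3 regions of electron density → sp2.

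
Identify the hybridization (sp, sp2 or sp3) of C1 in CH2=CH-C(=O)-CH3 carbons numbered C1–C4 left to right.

C1 carries 3 σ bonds, plus one π bond, giving a steric number of 3, so it is sp2.

sp²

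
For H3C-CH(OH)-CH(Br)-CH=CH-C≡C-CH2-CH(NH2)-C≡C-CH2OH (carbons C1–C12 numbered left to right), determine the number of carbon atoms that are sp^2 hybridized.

2

C1: sp3
C2: sp3
C3: sp3
C4: sp2 ✓
C5: sp2 ✓
C6: sp
C7: sp
C8: sp3
C9: sp3
C10: sp
C11: sp
C12: sp3
C4, C5 → 2 sp2 carbons.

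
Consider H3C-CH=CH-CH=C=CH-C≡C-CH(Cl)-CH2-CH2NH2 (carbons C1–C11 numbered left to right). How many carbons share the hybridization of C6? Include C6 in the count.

4

C6 is sp2 (one π bond).
C1: sp3
C2: sp2 ✓
C3: sp2 ✓
C4: sp2 ✓
C5: sp
C6: sp2 ✓
C7: sp
C8: sp
C9: sp3
C10: sp3
C11: sp3
4 carbons are sp2.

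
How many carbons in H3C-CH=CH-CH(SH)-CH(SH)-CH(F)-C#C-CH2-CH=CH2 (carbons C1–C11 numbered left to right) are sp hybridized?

C1: sp3
C2: sp2
C3: sp2
C4: sp3
C5: sp3
C6: sp3
C7: sp ✓
C8: sp ✓
C9: sp3
C10: sp2
C11: sp2
C7, C8 → 2 sp carbons.

2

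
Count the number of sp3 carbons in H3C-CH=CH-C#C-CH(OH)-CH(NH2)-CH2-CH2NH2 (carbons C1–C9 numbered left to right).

C1: sp3 ✓
C2: sp2
C3: sp2
C4: sp
C5: sp
C6: sp3 ✓
C7: sp3 ✓
C8: sp3 ✓
C9: sp3 ✓
C1, C6, C7, C8, C9 → 5 sp3 carbons.

5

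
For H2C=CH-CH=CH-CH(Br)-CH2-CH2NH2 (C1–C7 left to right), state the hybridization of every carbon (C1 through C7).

C1 has 3 σ bonds, plus one π bond: steric number 3 → sp2.
C2 carries 3 σ bonds, plus one π bond, giving a steric number of 3, so it is sp2.
C3 has 3 σ bonds, plus one π bond: steric number 3 → sp2.
C4 — 3 σ bonds, plus one π bond. Steric number 3, so sp2.
C5 carries 4 σ bonds, giving a steric number of 4, so it is sp3.
C6 carries 4 σ bonds, giving a steric number of 4, so it is sp3.
C7 carries 4 σ bonds, giving a steric number of 4, so it is sp3.

C1 sp2, C2 sp2, C3 sp2, C4 sp2, C5 sp3, C6 sp3, C7 sp3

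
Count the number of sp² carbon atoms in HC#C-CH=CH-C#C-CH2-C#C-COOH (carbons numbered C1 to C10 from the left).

C1: sp
C2: sp
C3: sp2 ✓
C4: sp2 ✓
C5: sp
C6: sp
C7: sp3
C8: sp
C9: sp
C10: sp2 ✓
C3, C4, C10 → 3 sp2 carbons.

3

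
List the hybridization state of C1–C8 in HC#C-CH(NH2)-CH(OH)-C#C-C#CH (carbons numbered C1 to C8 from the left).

C1 (2 σ bonds, plus two π bonds) has steric number 2: sp.
C2 (2 σ bonds, plus two π bonds) has steric number 2: sp.
C3 (4 σ bonds) has steric number 4: sp3.
C4 is sp3: 4 σ bonds, 4 electron-density regions.
C5 carries 2 σ bonds, plus two π bonds, giving a steric number of 2, so it is sp.
C6 has 2 σ bonds, plus two π bonds: steric number 2 → sp.
C7 — 2 σ bonds, plus two π bonds. Steric number 2, so sp.
C8 (2 σ bonds, plus two π bonds) has steric number 2: sp.

C1 sp, C2 sp, C3 sp3, C4 sp3, C5 sp, C6 sp, C7 sp, C8 sp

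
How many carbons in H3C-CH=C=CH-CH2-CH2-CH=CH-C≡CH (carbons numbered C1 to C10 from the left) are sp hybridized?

3

C1: sp3
C2: sp2
C3: sp ✓
C4: sp2
C5: sp3
C6: sp3
C7: sp2
C8: sp2
C9: sp ✓
C10: sp ✓
C3, C9, C10 → 3 sp carbons.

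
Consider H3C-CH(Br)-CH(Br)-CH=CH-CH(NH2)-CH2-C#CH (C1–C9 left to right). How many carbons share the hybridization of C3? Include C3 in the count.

5

C3 is sp3 (only σ bonds).
C1: sp3 ✓
C2: sp3 ✓
C3: sp3 ✓
C4: sp2
C5: sp2
C6: sp3 ✓
C7: sp3 ✓
C8: sp
C9: sp
5 carbons are sp3.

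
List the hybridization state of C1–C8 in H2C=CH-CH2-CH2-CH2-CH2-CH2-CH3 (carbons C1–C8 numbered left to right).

C1 (3 σ bonds, plus one π bond) has steric number 3: sp2.
C2: 3 σ bonds, plus one π bond — 3 electron domains, sp2.
C3 is sp3: 4 σ bonds, 4 electron-density regions.
C4 is sp3: 4 σ bonds, 4 electron-density regions.
C5 (4 σ bonds) has steric number 4: sp3.
C6 (4 σ bonds) has steric number 4: sp3.
C7 has 4 σ bonds: steric number 4 → sp3.
C8 (4 σ bonds) has steric number 4: sp3.

C1 sp2, C2 sp2, C3 sp3, C4 sp3, C5 sp3, C6 sp3, C7 sp3, C8 sp3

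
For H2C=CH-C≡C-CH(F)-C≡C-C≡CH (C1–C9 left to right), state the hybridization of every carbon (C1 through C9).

C1 sp2, C2 sp2, C3 sp, C4 sp, C5 sp3, C6 sp, C7 sp, C8 sp, C9 sp

C1 (3 σ bonds, plus one π bond) has steric number 3: sp2.
C2 — 3 σ bonds, plus one π bond. Steric number 3, so sp2.
C3: 2 σ bonds, plus two π bonds — 2 electron domains, sp.
C4: 2 σ bonds, plus two π bonds — 2 electron domains, sp.
C5: 4 σ bonds — 4 electron domains, sp3.
C6 has 2 σ bonds, plus two π bonds: steric number 2 → sp.
C7 (2 σ bonds, plus two π bonds) has steric number 2: sp.
C8 carries 2 σ bonds, plus two π bonds, giving a steric number of 2, so it is sp.
C9 has 2 σ bonds, plus two π bonds: steric number 2 → sp.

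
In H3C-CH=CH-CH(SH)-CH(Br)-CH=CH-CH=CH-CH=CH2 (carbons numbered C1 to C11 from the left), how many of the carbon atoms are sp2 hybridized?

C1: sp3
C2: sp2 ✓
C3: sp2 ✓
C4: sp3
C5: sp3
C6: sp2 ✓
C7: sp2 ✓
C8: sp2 ✓
C9: sp2 ✓
C10: sp2 ✓
C11: sp2 ✓
C2, C3, C6, C7, C8, C9, C10, C11 → 8 sp2 carbons.

8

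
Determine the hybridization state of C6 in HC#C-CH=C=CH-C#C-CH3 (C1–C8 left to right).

C6: 2 σ bonds, plus two π bonds; 2 regions of electron density → sp.

sp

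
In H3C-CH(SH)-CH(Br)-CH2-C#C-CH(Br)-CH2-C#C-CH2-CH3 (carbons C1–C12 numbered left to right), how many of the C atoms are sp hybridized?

4

C1: sp3
C2: sp3
C3: sp3
C4: sp3
C5: sp ✓
C6: sp ✓
C7: sp3
C8: sp3
C9: sp ✓
C10: sp ✓
C11: sp3
C12: sp3
C5, C6, C9, C10 → 4 sp carbons.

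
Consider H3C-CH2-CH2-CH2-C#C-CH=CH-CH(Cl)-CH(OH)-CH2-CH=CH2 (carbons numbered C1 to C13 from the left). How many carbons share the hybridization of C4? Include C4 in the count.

C4 is sp3 (only σ bonds).
C1: sp3 ✓
C2: sp3 ✓
C3: sp3 ✓
C4: sp3 ✓
C5: sp
C6: sp
C7: sp2
C8: sp2
C9: sp3 ✓
C10: sp3 ✓
C11: sp3 ✓
C12: sp2
C13: sp2
7 carbons are sp3.

7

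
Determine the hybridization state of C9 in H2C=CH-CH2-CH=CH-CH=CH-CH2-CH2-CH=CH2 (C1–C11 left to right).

sp3

C9: 4 σ bonds — 4 electron domains, sp3.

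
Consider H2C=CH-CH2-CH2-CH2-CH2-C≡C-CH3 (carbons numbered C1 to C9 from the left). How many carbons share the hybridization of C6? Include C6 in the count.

C6 is sp3 (only σ bonds).
C1: sp2
C2: sp2
C3: sp3 ✓
C4: sp3 ✓
C5: sp3 ✓
C6: sp3 ✓
C7: sp
C8: sp
C9: sp3 ✓
5 carbons are sp3.

5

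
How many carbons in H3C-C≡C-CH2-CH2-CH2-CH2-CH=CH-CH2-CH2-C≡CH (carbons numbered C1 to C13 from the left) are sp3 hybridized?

C1: sp3 ✓
C2: sp
C3: sp
C4: sp3 ✓
C5: sp3 ✓
C6: sp3 ✓
C7: sp3 ✓
C8: sp2
C9: sp2
C10: sp3 ✓
C11: sp3 ✓
C12: sp
C13: sp
C1, C4, C5, C6, C7, C10, C11 → 7 sp3 carbons.

7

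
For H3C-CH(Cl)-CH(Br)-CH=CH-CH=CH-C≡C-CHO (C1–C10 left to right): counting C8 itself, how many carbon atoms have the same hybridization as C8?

C8 is sp (two π bonds).
C1: sp3
C2: sp3
C3: sp3
C4: sp2
C5: sp2
C6: sp2
C7: sp2
C8: sp ✓
C9: sp ✓
C10: sp2
2 carbons are sp.

2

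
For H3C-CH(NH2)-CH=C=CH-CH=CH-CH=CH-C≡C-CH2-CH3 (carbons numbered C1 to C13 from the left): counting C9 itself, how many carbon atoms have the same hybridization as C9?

C9 is sp2 (one π bond).
C1: sp3
C2: sp3
C3: sp2 ✓
C4: sp
C5: sp2 ✓
C6: sp2 ✓
C7: sp2 ✓
C8: sp2 ✓
C9: sp2 ✓
C10: sp
C11: sp
C12: sp3
C13: sp3
6 carbons are sp2.

6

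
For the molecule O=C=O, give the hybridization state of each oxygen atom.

sp2

One σ bond + two lone pairs = steric number 3 → sp2.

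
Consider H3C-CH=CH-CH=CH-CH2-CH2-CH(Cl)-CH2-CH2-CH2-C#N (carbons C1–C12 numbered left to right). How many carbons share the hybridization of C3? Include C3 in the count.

C3 is sp2 (one π bond).
C1: sp3
C2: sp2 ✓
C3: sp2 ✓
C4: sp2 ✓
C5: sp2 ✓
C6: sp3
C7: sp3
C8: sp3
C9: sp3
C10: sp3
C11: sp3
C12: sp
4 carbons are sp2.

4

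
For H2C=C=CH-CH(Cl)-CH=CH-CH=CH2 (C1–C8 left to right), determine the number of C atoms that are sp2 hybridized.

C1: sp2 ✓
C2: sp
C3: sp2 ✓
C4: sp3
C5: sp2 ✓
C6: sp2 ✓
C7: sp2 ✓
C8: sp2 ✓
C1, C3, C5, C6, C7, C8 → 6 sp2 carbons.

6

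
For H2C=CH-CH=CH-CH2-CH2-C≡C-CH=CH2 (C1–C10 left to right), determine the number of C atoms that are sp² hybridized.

C1: sp2 ✓
C2: sp2 ✓
C3: sp2 ✓
C4: sp2 ✓
C5: sp3
C6: sp3
C7: sp
C8: sp
C9: sp2 ✓
C10: sp2 ✓
C1, C2, C3, C4, C9, C10 → 6 sp2 carbons.

6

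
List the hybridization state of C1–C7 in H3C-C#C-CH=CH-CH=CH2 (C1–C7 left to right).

C1 sp3, C2 sp, C3 sp, C4 sp2, C5 sp2, C6 sp2, C7 sp2

C1: 4 σ bonds — 4 electron domains, sp3.
C2 carries 2 σ bonds, plus two π bonds, giving a steric number of 2, so it is sp.
C3 is sp: 2 σ bonds, plus two π bonds, 2 electron-density regions.
C4: 3 σ bonds, plus one π bond; 3 regions of electron density → sp2.
C5: 3 σ bonds, plus one π bond — 3 electron domains, sp2.
C6 has 3 σ bonds, plus one π bond: steric number 3 → sp2.
C7 has 3 σ bonds, plus one π bond: steric number 3 → sp2.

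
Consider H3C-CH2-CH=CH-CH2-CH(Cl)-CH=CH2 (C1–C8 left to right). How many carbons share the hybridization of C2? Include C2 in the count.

C2 is sp3 (only σ bonds).
C1: sp3 ✓
C2: sp3 ✓
C3: sp2
C4: sp2
C5: sp3 ✓
C6: sp3 ✓
C7: sp2
C8: sp2
4 carbons are sp3.

4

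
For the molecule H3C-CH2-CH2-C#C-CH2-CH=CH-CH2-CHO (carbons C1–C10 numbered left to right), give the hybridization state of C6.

sp³

C6 is sp3: 4 σ bonds, 4 electron-density regions.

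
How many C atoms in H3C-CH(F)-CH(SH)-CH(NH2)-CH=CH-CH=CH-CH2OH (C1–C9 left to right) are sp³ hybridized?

C1: sp3 ✓
C2: sp3 ✓
C3: sp3 ✓
C4: sp3 ✓
C5: sp2
C6: sp2
C7: sp2
C8: sp2
C9: sp3 ✓
C1, C2, C3, C4, C9 → 5 sp3 carbons.

5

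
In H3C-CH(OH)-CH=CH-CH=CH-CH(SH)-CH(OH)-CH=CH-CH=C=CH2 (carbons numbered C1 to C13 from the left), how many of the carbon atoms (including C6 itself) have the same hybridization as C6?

C6 is sp2 (one π bond).
C1: sp3
C2: sp3
C3: sp2 ✓
C4: sp2 ✓
C5: sp2 ✓
C6: sp2 ✓
C7: sp3
C8: sp3
C9: sp2 ✓
C10: sp2 ✓
C11: sp2 ✓
C12: sp
C13: sp2 ✓
8 carbons are sp2.

8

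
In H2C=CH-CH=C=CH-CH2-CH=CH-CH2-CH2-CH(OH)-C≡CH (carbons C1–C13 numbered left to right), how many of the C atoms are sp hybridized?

C1: sp2
C2: sp2
C3: sp2
C4: sp ✓
C5: sp2
C6: sp3
C7: sp2
C8: sp2
C9: sp3
C10: sp3
C11: sp3
C12: sp ✓
C13: sp ✓
C4, C12, C13 → 3 sp carbons.

3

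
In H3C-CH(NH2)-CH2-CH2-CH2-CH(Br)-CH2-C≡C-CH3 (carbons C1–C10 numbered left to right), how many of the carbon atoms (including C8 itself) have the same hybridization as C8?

2

C8 is sp (two π bonds).
C1: sp3
C2: sp3
C3: sp3
C4: sp3
C5: sp3
C6: sp3
C7: sp3
C8: sp ✓
C9: sp ✓
C10: sp3
2 carbons are sp.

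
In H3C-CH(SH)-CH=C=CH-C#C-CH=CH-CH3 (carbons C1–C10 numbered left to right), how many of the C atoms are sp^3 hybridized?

C1: sp3 ✓
C2: sp3 ✓
C3: sp2
C4: sp
C5: sp2
C6: sp
C7: sp
C8: sp2
C9: sp2
C10: sp3 ✓
C1, C2, C10 → 3 sp3 carbons.

3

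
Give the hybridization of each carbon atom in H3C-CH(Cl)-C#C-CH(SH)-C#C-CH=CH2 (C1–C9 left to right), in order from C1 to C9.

C1 has 4 σ bonds: steric number 4 → sp3.
C2: 4 σ bonds; 4 regions of electron density → sp3.
C3 carries 2 σ bonds, plus two π bonds, giving a steric number of 2, so it is sp.
C4 is sp: 2 σ bonds, plus two π bonds, 2 electron-density regions.
C5 has 4 σ bonds: steric number 4 → sp3.
C6 — 2 σ bonds, plus two π bonds. Steric number 2, so sp.
C7 is sp: 2 σ bonds, plus two π bonds, 2 electron-density regions.
C8 (3 σ bonds, plus one π bond) has steric number 3: sp2.
C9 (3 σ bonds, plus one π bond) has steric number 3: sp2.

C1 sp3, C2 sp3, C3 sp, C4 sp, C5 sp3, C6 sp, C7 sp, C8 sp2, C9 sp2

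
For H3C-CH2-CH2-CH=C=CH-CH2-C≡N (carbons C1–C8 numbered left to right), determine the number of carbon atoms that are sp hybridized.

2

C1: sp3
C2: sp3
C3: sp3
C4: sp2
C5: sp ✓
C6: sp2
C7: sp3
C8: sp ✓
C5, C8 → 2 sp carbons.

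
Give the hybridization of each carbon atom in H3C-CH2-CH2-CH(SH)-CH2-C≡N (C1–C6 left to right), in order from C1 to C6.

C1 sp3, C2 sp3, C3 sp3, C4 sp3, C5 sp3, C6 sp

C1 is sp3: 4 σ bonds, 4 electron-density regions.
C2 (4 σ bonds) has steric number 4: sp3.
C3 (4 σ bonds) has steric number 4: sp3.
C4: 4 σ bonds — 4 electron domains, sp3.
C5: 4 σ bonds; 4 regions of electron density → sp3.
C6 — 2 σ bonds, plus two π bonds. Steric number 2, so sp.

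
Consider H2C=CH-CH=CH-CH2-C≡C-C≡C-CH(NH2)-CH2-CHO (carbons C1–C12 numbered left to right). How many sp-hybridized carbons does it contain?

C1: sp2
C2: sp2
C3: sp2
C4: sp2
C5: sp3
C6: sp ✓
C7: sp ✓
C8: sp ✓
C9: sp ✓
C10: sp3
C11: sp3
C12: sp2
C6, C7, C8, C9 → 4 sp carbons.

4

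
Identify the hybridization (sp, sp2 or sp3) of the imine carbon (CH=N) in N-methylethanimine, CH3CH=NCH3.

sp^2

The imine carbon (CH=N) has 3 σ bonds, plus one π bond: steric number 3 → sp2.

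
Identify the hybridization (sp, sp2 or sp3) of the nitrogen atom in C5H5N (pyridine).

N has two σ bonds and one lone pair in the ring plane (steric number 3 → sp2); its p orbital contributes one electron to the aromatic π system via the C=N double bond.

sp2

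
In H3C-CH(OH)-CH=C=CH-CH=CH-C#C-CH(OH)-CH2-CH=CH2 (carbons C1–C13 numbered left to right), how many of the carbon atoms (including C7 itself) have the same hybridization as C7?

C7 is sp2 (one π bond).
C1: sp3
C2: sp3
C3: sp2 ✓
C4: sp
C5: sp2 ✓
C6: sp2 ✓
C7: sp2 ✓
C8: sp
C9: sp
C10: sp3
C11: sp3
C12: sp2 ✓
C13: sp2 ✓
6 carbons are sp2.

6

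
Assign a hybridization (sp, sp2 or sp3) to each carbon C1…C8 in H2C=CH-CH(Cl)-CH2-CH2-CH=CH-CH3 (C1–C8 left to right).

C1 sp2, C2 sp2, C3 sp3, C4 sp3, C5 sp3, C6 sp2, C7 sp2, C8 sp3

C1 — 3 σ bonds, plus one π bond. Steric number 3, so sp2.
C2 is sp2: 3 σ bonds, plus one π bond, 3 electron-density regions.
C3 carries 4 σ bonds, giving a steric number of 4, so it is sp3.
C4 (4 σ bonds) has steric number 4: sp3.
C5 carries 4 σ bonds, giving a steric number of 4, so it is sp3.
C6 is sp2: 3 σ bonds, plus one π bond, 3 electron-density regions.
C7 has 3 σ bonds, plus one π bond: steric number 3 → sp2.
C8 has 4 σ bonds: steric number 4 → sp3.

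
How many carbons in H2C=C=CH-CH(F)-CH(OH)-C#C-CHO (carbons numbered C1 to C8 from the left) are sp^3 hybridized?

2

C1: sp2
C2: sp
C3: sp2
C4: sp3 ✓
C5: sp3 ✓
C6: sp
C7: sp
C8: sp2
C4, C5 → 2 sp3 carbons.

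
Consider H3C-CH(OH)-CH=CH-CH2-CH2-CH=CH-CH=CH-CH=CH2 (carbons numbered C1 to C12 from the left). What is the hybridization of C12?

C12 — 3 σ bonds, plus one π bond. Steric number 3, so sp2.

sp^2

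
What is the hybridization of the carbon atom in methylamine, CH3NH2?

sp3

The carbon atom (4 σ bonds) has steric number 4: sp3.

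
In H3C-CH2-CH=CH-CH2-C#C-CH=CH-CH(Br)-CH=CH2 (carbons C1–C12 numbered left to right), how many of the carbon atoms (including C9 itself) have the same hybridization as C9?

6

C9 is sp2 (one π bond).
C1: sp3
C2: sp3
C3: sp2 ✓
C4: sp2 ✓
C5: sp3
C6: sp
C7: sp
C8: sp2 ✓
C9: sp2 ✓
C10: sp3
C11: sp2 ✓
C12: sp2 ✓
6 carbons are sp2.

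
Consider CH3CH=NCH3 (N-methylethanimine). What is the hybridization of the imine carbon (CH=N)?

The imine carbon (CH=N) (3 σ bonds, plus one π bond) has steric number 3: sp2.

sp²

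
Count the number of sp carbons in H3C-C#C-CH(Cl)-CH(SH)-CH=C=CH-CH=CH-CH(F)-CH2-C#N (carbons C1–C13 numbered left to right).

C1: sp3
C2: sp ✓
C3: sp ✓
C4: sp3
C5: sp3
C6: sp2
C7: sp ✓
C8: sp2
C9: sp2
C10: sp2
C11: sp3
C12: sp3
C13: sp ✓
C2, C3, C7, C13 → 4 sp carbons.

4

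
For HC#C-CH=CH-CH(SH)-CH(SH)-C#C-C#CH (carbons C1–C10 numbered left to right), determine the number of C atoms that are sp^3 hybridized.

C1: sp
C2: sp
C3: sp2
C4: sp2
C5: sp3 ✓
C6: sp3 ✓
C7: sp
C8: sp
C9: sp
C10: sp
C5, C6 → 2 sp3 carbons.

2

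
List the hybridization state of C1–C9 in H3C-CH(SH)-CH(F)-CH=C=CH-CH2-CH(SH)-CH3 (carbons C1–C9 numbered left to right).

C1 sp3, C2 sp3, C3 sp3, C4 sp2, C5 sp, C6 sp2, C7 sp3, C8 sp3, C9 sp3

C1 — 4 σ bonds. Steric number 4, so sp3.
C2: 4 σ bonds — 4 electron domains, sp3.
C3 is sp3: 4 σ bonds, 4 electron-density regions.
C4: 3 σ bonds, plus one π bond — 3 electron domains, sp2.
C5 — 2 σ bonds, plus two π bonds. Steric number 2, so sp.
C6 is sp2: 3 σ bonds, plus one π bond, 3 electron-density regions.
C7: 4 σ bonds — 4 electron domains, sp3.
C8 carries 4 σ bonds, giving a steric number of 4, so it is sp3.
C9 (4 σ bonds) has steric number 4: sp3.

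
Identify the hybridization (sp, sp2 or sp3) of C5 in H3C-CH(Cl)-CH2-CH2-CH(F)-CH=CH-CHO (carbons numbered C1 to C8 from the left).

C5 carries 4 σ bonds, giving a steric number of 4, so it is sp3.

sp3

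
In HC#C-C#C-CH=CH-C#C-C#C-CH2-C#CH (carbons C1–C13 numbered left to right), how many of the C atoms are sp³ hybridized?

1

C1: sp
C2: sp
C3: sp
C4: sp
C5: sp2
C6: sp2
C7: sp
C8: sp
C9: sp
C10: sp
C11: sp3 ✓
C12: sp
C13: sp
C11 → 1 sp3 carbon.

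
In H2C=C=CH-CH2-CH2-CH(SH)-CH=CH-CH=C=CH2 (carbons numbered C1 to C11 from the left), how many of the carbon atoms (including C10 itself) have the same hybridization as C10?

C10 is sp (two π bonds).
C1: sp2
C2: sp ✓
C3: sp2
C4: sp3
C5: sp3
C6: sp3
C7: sp2
C8: sp2
C9: sp2
C10: sp ✓
C11: sp2
2 carbons are sp.

2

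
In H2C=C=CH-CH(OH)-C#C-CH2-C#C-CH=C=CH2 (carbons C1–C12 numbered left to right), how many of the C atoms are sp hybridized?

C1: sp2
C2: sp ✓
C3: sp2
C4: sp3
C5: sp ✓
C6: sp ✓
C7: sp3
C8: sp ✓
C9: sp ✓
C10: sp2
C11: sp ✓
C12: sp2
C2, C5, C6, C8, C9, C11 → 6 sp carbons.

6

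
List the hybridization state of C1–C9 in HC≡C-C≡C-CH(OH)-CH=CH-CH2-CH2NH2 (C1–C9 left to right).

C1 sp, C2 sp, C3 sp, C4 sp, C5 sp3, C6 sp2, C7 sp2, C8 sp3, C9 sp3

C1 (2 σ bonds, plus two π bonds) has steric number 2: sp.
C2 has 2 σ bonds, plus two π bonds: steric number 2 → sp.
C3: 2 σ bonds, plus two π bonds — 2 electron domains, sp.
C4 — 2 σ bonds, plus two π bonds. Steric number 2, so sp.
C5 — 4 σ bonds. Steric number 4, so sp3.
C6 is sp2: 3 σ bonds, plus one π bond, 3 electron-density regions.
C7: 3 σ bonds, plus one π bond — 3 electron domains, sp2.
C8 has 4 σ bonds: steric number 4 → sp3.
C9: 4 σ bonds — 4 electron domains, sp3.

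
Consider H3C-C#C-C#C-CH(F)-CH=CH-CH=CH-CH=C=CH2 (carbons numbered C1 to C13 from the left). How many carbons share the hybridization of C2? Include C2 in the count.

5

C2 is sp (two π bonds).
C1: sp3
C2: sp ✓
C3: sp ✓
C4: sp ✓
C5: sp ✓
C6: sp3
C7: sp2
C8: sp2
C9: sp2
C10: sp2
C11: sp2
C12: sp ✓
C13: sp2
5 carbons are sp.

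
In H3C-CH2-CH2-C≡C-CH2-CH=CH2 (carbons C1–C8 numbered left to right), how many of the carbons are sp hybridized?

2

C1: sp3
C2: sp3
C3: sp3
C4: sp ✓
C5: sp ✓
C6: sp3
C7: sp2
C8: sp2
C4, C5 → 2 sp carbons.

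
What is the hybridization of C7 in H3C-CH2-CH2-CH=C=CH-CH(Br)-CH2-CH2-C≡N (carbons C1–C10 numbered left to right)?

C7 carries 4 σ bonds, giving a steric number of 4, so it is sp3.

sp^3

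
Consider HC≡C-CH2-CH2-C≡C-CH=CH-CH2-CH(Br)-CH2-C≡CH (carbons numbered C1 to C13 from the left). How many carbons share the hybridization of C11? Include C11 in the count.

C11 is sp3 (only σ bonds).
C1: sp
C2: sp
C3: sp3 ✓
C4: sp3 ✓
C5: sp
C6: sp
C7: sp2
C8: sp2
C9: sp3 ✓
C10: sp3 ✓
C11: sp3 ✓
C12: sp
C13: sp
5 carbons are sp3.

5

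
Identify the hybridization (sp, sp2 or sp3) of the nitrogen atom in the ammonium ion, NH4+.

sp³

Four σ bonds, no lone pair → sp3, tetrahedral.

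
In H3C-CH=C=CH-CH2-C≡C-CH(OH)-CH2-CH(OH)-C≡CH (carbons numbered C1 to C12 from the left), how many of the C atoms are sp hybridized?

C1: sp3
C2: sp2
C3: sp ✓
C4: sp2
C5: sp3
C6: sp ✓
C7: sp ✓
C8: sp3
C9: sp3
C10: sp3
C11: sp ✓
C12: sp ✓
C3, C6, C7, C11, C12 → 5 sp carbons.

5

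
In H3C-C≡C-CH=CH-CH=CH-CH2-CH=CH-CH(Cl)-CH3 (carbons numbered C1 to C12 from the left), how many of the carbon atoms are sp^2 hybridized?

6

C1: sp3
C2: sp
C3: sp
C4: sp2 ✓
C5: sp2 ✓
C6: sp2 ✓
C7: sp2 ✓
C8: sp3
C9: sp2 ✓
C10: sp2 ✓
C11: sp3
C12: sp3
C4, C5, C6, C7, C9, C10 → 6 sp2 carbons.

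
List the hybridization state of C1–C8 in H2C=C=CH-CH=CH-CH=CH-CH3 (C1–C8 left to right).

C1 has 3 σ bonds, plus one π bond: steric number 3 → sp2.
C2 has 2 σ bonds, plus two π bonds: steric number 2 → sp.
C3: 3 σ bonds, plus one π bond — 3 electron domains, sp2.
C4 is sp2: 3 σ bonds, plus one π bond, 3 electron-density regions.
C5: 3 σ bonds, plus one π bond — 3 electron domains, sp2.
C6: 3 σ bonds, plus one π bond — 3 electron domains, sp2.
C7: 3 σ bonds, plus one π bond — 3 electron domains, sp2.
C8 — 4 σ bonds. Steric number 4, so sp3.

C1 sp2, C2 sp, C3 sp2, C4 sp2, C5 sp2, C6 sp2, C7 sp2, C8 sp3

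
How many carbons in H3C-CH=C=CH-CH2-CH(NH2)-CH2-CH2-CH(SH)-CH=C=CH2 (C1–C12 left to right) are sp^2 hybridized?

C1: sp3
C2: sp2 ✓
C3: sp
C4: sp2 ✓
C5: sp3
C6: sp3
C7: sp3
C8: sp3
C9: sp3
C10: sp2 ✓
C11: sp
C12: sp2 ✓
C2, C4, C10, C12 → 4 sp2 carbons.

4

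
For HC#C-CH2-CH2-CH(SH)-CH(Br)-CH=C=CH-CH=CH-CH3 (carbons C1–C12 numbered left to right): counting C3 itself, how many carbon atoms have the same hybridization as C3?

5

C3 is sp3 (only σ bonds).
C1: sp
C2: sp
C3: sp3 ✓
C4: sp3 ✓
C5: sp3 ✓
C6: sp3 ✓
C7: sp2
C8: sp
C9: sp2
C10: sp2
C11: sp2
C12: sp3 ✓
5 carbons are sp3.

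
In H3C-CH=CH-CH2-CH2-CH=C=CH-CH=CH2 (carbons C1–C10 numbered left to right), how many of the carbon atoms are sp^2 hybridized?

C1: sp3
C2: sp2 ✓
C3: sp2 ✓
C4: sp3
C5: sp3
C6: sp2 ✓
C7: sp
C8: sp2 ✓
C9: sp2 ✓
C10: sp2 ✓
C2, C3, C6, C8, C9, C10 → 6 sp2 carbons.

6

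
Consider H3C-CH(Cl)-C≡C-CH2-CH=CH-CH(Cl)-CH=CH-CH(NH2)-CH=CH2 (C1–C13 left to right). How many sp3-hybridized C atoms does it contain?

C1: sp3 ✓
C2: sp3 ✓
C3: sp
C4: sp
C5: sp3 ✓
C6: sp2
C7: sp2
C8: sp3 ✓
C9: sp2
C10: sp2
C11: sp3 ✓
C12: sp2
C13: sp2
C1, C2, C5, C8, C11 → 5 sp3 carbons.

5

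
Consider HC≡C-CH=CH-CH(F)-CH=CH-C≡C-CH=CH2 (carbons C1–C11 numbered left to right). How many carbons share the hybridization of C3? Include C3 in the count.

C3 is sp2 (one π bond).
C1: sp
C2: sp
C3: sp2 ✓
C4: sp2 ✓
C5: sp3
C6: sp2 ✓
C7: sp2 ✓
C8: sp
C9: sp
C10: sp2 ✓
C11: sp2 ✓
6 carbons are sp2.

6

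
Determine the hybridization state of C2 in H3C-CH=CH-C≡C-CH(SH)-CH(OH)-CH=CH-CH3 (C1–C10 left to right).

C2: 3 σ bonds, plus one π bond; 3 regions of electron density → sp2.

sp²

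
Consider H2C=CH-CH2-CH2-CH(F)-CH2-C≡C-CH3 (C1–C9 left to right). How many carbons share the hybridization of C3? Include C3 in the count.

C3 is sp3 (only σ bonds).
C1: sp2
C2: sp2
C3: sp3 ✓
C4: sp3 ✓
C5: sp3 ✓
C6: sp3 ✓
C7: sp
C8: sp
C9: sp3 ✓
5 carbons are sp3.

5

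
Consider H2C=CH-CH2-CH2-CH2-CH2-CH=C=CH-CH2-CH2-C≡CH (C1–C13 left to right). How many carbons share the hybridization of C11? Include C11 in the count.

6

C11 is sp3 (only σ bonds).
C1: sp2
C2: sp2
C3: sp3 ✓
C4: sp3 ✓
C5: sp3 ✓
C6: sp3 ✓
C7: sp2
C8: sp
C9: sp2
C10: sp3 ✓
C11: sp3 ✓
C12: sp
C13: sp
6 carbons are sp3.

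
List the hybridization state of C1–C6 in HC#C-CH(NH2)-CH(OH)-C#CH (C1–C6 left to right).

C1 sp, C2 sp, C3 sp3, C4 sp3, C5 sp, C6 sp

C1 carries 2 σ bonds, plus two π bonds, giving a steric number of 2, so it is sp.
C2 carries 2 σ bonds, plus two π bonds, giving a steric number of 2, so it is sp.
C3 has 4 σ bonds: steric number 4 → sp3.
C4: 4 σ bonds — 4 electron domains, sp3.
C5 — 2 σ bonds, plus two π bonds. Steric number 2, so sp.
C6 has 2 σ bonds, plus two π bonds: steric number 2 → sp.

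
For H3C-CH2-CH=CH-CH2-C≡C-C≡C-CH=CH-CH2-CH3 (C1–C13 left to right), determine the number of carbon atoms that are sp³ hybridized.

C1: sp3 ✓
C2: sp3 ✓
C3: sp2
C4: sp2
C5: sp3 ✓
C6: sp
C7: sp
C8: sp
C9: sp
C10: sp2
C11: sp2
C12: sp3 ✓
C13: sp3 ✓
C1, C2, C5, C12, C13 → 5 sp3 carbons.

5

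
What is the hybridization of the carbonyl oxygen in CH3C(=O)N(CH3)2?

sp²

The carbonyl oxygen: 1 σ bond and 2 lone pairs, plus one π bond — 3 electron domains, sp2.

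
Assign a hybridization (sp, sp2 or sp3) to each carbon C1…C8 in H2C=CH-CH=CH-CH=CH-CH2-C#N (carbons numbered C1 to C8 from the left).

C1 sp2, C2 sp2, C3 sp2, C4 sp2, C5 sp2, C6 sp2, C7 sp3, C8 sp

C1 carries 3 σ bonds, plus one π bond, giving a steric number of 3, so it is sp2.
C2 — 3 σ bonds, plus one π bond. Steric number 3, so sp2.
C3 is sp2: 3 σ bonds, plus one π bond, 3 electron-density regions.
C4 has 3 σ bonds, plus one π bond: steric number 3 → sp2.
C5 has 3 σ bonds, plus one π bond: steric number 3 → sp2.
C6 is sp2: 3 σ bonds, plus one π bond, 3 electron-density regions.
C7: 4 σ bonds — 4 electron domains, sp3.
C8 carries 2 σ bonds, plus two π bonds, giving a steric number of 2, so it is sp.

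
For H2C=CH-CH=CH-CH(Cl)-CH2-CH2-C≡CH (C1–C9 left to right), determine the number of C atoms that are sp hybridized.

2

C1: sp2
C2: sp2
C3: sp2
C4: sp2
C5: sp3
C6: sp3
C7: sp3
C8: sp ✓
C9: sp ✓
C8, C9 → 2 sp carbons.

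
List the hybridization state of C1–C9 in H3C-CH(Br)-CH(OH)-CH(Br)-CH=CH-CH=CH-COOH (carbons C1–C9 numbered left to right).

C1 has 4 σ bonds: steric number 4 → sp3.
C2 carries 4 σ bonds, giving a steric number of 4, so it is sp3.
C3 carries 4 σ bonds, giving a steric number of 4, so it is sp3.
C4 has 4 σ bonds: steric number 4 → sp3.
C5 (3 σ bonds, plus one π bond) has steric number 3: sp2.
C6 (3 σ bonds, plus one π bond) has steric number 3: sp2.
C7 is sp2: 3 σ bonds, plus one π bond, 3 electron-density regions.
C8 — 3 σ bonds, plus one π bond. Steric number 3, so sp2.
C9 (3 σ bonds, plus one π bond) has steric number 3: sp2.

C1 sp3, C2 sp3, C3 sp3, C4 sp3, C5 sp2, C6 sp2, C7 sp2, C8 sp2, C9 sp2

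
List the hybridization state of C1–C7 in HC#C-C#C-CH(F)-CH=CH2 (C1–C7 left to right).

C1 sp, C2 sp, C3 sp, C4 sp, C5 sp3, C6 sp2, C7 sp2

C1: 2 σ bonds, plus two π bonds — 2 electron domains, sp.
C2: 2 σ bonds, plus two π bonds; 2 regions of electron density → sp.
C3: 2 σ bonds, plus two π bonds — 2 electron domains, sp.
C4 — 2 σ bonds, plus two π bonds. Steric number 2, so sp.
C5: 4 σ bonds — 4 electron domains, sp3.
C6 has 3 σ bonds, plus one π bond: steric number 3 → sp2.
C7: 3 σ bonds, plus one π bond; 3 regions of electron density → sp2.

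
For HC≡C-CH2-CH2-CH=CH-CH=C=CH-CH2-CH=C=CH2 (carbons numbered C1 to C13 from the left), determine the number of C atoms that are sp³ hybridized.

C1: sp
C2: sp
C3: sp3 ✓
C4: sp3 ✓
C5: sp2
C6: sp2
C7: sp2
C8: sp
C9: sp2
C10: sp3 ✓
C11: sp2
C12: sp
C13: sp2
C3, C4, C10 → 3 sp3 carbons.

3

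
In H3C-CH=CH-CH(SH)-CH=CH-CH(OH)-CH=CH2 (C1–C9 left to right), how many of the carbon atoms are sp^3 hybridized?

3

C1: sp3 ✓
C2: sp2
C3: sp2
C4: sp3 ✓
C5: sp2
C6: sp2
C7: sp3 ✓
C8: sp2
C9: sp2
C1, C4, C7 → 3 sp3 carbons.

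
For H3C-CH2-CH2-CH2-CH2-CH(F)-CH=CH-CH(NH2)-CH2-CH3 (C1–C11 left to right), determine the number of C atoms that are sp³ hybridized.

9

C1: sp3 ✓
C2: sp3 ✓
C3: sp3 ✓
C4: sp3 ✓
C5: sp3 ✓
C6: sp3 ✓
C7: sp2
C8: sp2
C9: sp3 ✓
C10: sp3 ✓
C11: sp3 ✓
C1, C2, C3, C4, C5, C6, C9, C10, C11 → 9 sp3 carbons.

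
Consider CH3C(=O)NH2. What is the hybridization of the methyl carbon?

sp3

The methyl carbon (4 σ bonds) has steric number 4: sp3.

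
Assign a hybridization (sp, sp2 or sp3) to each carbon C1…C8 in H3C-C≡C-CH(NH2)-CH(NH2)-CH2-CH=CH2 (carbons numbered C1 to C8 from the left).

C1 sp3, C2 sp, C3 sp, C4 sp3, C5 sp3, C6 sp3, C7 sp2, C8 sp2

C1: 4 σ bonds; 4 regions of electron density → sp3.
C2 — 2 σ bonds, plus two π bonds. Steric number 2, so sp.
C3 carries 2 σ bonds, plus two π bonds, giving a steric number of 2, so it is sp.
C4 carries 4 σ bonds, giving a steric number of 4, so it is sp3.
C5 carries 4 σ bonds, giving a steric number of 4, so it is sp3.
C6 carries 4 σ bonds, giving a steric number of 4, so it is sp3.
C7 carries 3 σ bonds, plus one π bond, giving a steric number of 3, so it is sp2.
C8 has 3 σ bonds, plus one π bond: steric number 3 → sp2.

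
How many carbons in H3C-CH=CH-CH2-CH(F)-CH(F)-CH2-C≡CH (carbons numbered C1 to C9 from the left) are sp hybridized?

2

C1: sp3
C2: sp2
C3: sp2
C4: sp3
C5: sp3
C6: sp3
C7: sp3
C8: sp ✓
C9: sp ✓
C8, C9 → 2 sp carbons.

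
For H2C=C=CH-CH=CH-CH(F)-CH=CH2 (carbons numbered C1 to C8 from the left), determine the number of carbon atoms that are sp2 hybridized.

6

C1: sp2 ✓
C2: sp
C3: sp2 ✓
C4: sp2 ✓
C5: sp2 ✓
C6: sp3
C7: sp2 ✓
C8: sp2 ✓
C1, C3, C4, C5, C7, C8 → 6 sp2 carbons.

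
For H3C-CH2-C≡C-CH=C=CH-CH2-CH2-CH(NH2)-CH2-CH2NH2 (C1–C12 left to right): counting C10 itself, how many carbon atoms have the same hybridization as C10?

7

C10 is sp3 (only σ bonds).
C1: sp3 ✓
C2: sp3 ✓
C3: sp
C4: sp
C5: sp2
C6: sp
C7: sp2
C8: sp3 ✓
C9: sp3 ✓
C10: sp3 ✓
C11: sp3 ✓
C12: sp3 ✓
7 carbons are sp3.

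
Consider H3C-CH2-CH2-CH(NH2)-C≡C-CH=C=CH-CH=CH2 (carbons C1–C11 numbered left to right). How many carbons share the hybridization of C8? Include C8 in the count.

C8 is sp (two π bonds).
C1: sp3
C2: sp3
C3: sp3
C4: sp3
C5: sp ✓
C6: sp ✓
C7: sp2
C8: sp ✓
C9: sp2
C10: sp2
C11: sp2
3 carbons are sp.

3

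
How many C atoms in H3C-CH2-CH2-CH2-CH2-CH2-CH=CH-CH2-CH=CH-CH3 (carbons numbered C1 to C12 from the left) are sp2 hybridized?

4

C1: sp3
C2: sp3
C3: sp3
C4: sp3
C5: sp3
C6: sp3
C7: sp2 ✓
C8: sp2 ✓
C9: sp3
C10: sp2 ✓
C11: sp2 ✓
C12: sp3
C7, C8, C10, C11 → 4 sp2 carbons.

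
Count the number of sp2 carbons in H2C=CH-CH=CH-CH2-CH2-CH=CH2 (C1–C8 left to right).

6

C1: sp2 ✓
C2: sp2 ✓
C3: sp2 ✓
C4: sp2 ✓
C5: sp3
C6: sp3
C7: sp2 ✓
C8: sp2 ✓
C1, C2, C3, C4, C7, C8 → 6 sp2 carbons.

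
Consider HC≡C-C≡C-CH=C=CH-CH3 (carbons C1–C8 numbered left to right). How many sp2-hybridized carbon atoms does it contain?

2

C1: sp
C2: sp
C3: sp
C4: sp
C5: sp2 ✓
C6: sp
C7: sp2 ✓
C8: sp3
C5, C7 → 2 sp2 carbons.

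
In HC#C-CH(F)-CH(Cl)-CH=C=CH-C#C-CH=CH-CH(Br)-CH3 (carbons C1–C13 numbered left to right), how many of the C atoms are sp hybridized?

5

C1: sp ✓
C2: sp ✓
C3: sp3
C4: sp3
C5: sp2
C6: sp ✓
C7: sp2
C8: sp ✓
C9: sp ✓
C10: sp2
C11: sp2
C12: sp3
C13: sp3
C1, C2, C6, C8, C9 → 5 sp carbons.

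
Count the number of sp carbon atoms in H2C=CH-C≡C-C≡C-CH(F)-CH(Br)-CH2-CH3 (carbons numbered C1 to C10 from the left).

4

C1: sp2
C2: sp2
C3: sp ✓
C4: sp ✓
C5: sp ✓
C6: sp ✓
C7: sp3
C8: sp3
C9: sp3
C10: sp3
C3, C4, C5, C6 → 4 sp carbons.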